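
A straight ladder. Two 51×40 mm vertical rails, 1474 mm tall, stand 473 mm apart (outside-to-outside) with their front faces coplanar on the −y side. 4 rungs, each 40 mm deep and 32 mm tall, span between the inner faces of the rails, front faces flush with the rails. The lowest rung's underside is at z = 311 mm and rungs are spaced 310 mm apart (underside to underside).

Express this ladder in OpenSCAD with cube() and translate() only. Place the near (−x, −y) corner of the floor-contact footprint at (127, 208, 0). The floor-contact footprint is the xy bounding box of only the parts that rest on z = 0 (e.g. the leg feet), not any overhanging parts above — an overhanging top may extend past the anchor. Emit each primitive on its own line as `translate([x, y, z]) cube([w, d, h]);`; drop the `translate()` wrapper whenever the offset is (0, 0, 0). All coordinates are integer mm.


// rung span = 473 - 2*51 = 371
// rung[k] z = 311 + k*310
translate([127, 208, 0]) cube([51, 40, 1474]);
translate([549, 208, 0]) cube([51, 40, 1474]);
translate([178, 208, 311]) cube([371, 40, 32]);
translate([178, 208, 621]) cube([371, 40, 32]);
translate([178, 208, 931]) cube([371, 40, 32]);
translate([178, 208, 1241]) cube([371, 40, 32]);


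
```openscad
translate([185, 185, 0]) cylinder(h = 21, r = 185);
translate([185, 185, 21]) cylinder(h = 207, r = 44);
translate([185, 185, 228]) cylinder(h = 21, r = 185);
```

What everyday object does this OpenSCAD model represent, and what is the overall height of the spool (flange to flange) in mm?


A spool. The overall height is 249 mm.

Three coaxial cylinders, large–small–large — a spool. Two 21 mm flanges and a 207 mm core give 21 + 207 + 21 = 249 mm.


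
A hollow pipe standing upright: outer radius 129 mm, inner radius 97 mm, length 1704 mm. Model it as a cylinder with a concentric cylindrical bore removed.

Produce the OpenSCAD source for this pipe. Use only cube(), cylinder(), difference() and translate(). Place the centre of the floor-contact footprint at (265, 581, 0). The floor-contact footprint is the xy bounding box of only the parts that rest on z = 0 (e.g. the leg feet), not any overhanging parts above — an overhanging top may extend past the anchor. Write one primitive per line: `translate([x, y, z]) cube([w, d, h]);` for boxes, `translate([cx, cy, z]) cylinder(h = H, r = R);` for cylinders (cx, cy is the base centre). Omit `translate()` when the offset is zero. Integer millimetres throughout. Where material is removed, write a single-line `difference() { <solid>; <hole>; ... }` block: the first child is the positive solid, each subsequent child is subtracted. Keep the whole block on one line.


difference() { translate([265, 581, 0]) cylinder(h = 1704, r = 129); translate([265, 581, 0]) cylinder(h = 1704, r = 97); }


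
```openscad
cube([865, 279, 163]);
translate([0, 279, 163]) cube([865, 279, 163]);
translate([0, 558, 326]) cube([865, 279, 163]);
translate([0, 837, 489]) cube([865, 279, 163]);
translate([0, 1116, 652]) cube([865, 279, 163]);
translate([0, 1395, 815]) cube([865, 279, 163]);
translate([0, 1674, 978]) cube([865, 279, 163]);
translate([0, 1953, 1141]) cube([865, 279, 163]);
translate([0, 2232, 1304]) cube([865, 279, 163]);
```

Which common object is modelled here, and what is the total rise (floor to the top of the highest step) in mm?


A staircase. The total rise is 1467 mm.

9 identical blocks, each offset up and back from the previous — a staircase. Each step is 163 mm tall and there are 9 of them, so the total rise is 9 × 163 = 1467 mm.


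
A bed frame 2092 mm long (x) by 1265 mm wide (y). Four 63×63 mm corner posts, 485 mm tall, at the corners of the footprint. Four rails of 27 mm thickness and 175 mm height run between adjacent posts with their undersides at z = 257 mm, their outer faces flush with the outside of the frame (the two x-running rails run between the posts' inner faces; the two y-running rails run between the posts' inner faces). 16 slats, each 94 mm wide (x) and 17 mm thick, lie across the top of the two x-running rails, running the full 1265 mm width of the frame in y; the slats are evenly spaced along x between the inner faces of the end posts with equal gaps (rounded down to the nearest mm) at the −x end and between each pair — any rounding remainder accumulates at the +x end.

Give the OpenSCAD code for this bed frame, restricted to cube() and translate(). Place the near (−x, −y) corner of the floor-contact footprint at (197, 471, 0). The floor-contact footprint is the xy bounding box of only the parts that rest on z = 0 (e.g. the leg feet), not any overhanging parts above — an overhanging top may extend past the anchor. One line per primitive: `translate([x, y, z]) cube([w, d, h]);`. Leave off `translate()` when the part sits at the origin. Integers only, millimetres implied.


// slat z = rail_z + rail_h = 257 + 175 = 432
// slat gap = ⌊(1966 − 16·94) / 17⌋ = 27
translate([197, 471, 0]) cube([63, 63, 485]);
translate([197, 1673, 0]) cube([63, 63, 485]);
translate([2226, 471, 0]) cube([63, 63, 485]);
translate([2226, 1673, 0]) cube([63, 63, 485]);
translate([260, 471, 257]) cube([1966, 27, 175]);
translate([260, 1709, 257]) cube([1966, 27, 175]);
translate([197, 534, 257]) cube([27, 1139, 175]);
translate([2262, 534, 257]) cube([27, 1139, 175]);
translate([287, 471, 432]) cube([94, 1265, 17]);
translate([408, 471, 432]) cube([94, 1265, 17]);
translate([529, 471, 432]) cube([94, 1265, 17]);
translate([650, 471, 432]) cube([94, 1265, 17]);
translate([771, 471, 432]) cube([94, 1265, 17]);
translate([892, 471, 432]) cube([94, 1265, 17]);
translate([1013, 471, 432]) cube([94, 1265, 17]);
translate([1134, 471, 432]) cube([94, 1265, 17]);
translate([1255, 471, 432]) cube([94, 1265, 17]);
translate([1376, 471, 432]) cube([94, 1265, 17]);
translate([1497, 471, 432]) cube([94, 1265, 17]);
translate([1618, 471, 432]) cube([94, 1265, 17]);
translate([1739, 471, 432]) cube([94, 1265, 17]);
translate([1860, 471, 432]) cube([94, 1265, 17]);
translate([1981, 471, 432]) cube([94, 1265, 17]);
translate([2102, 471, 432]) cube([94, 1265, 17]);


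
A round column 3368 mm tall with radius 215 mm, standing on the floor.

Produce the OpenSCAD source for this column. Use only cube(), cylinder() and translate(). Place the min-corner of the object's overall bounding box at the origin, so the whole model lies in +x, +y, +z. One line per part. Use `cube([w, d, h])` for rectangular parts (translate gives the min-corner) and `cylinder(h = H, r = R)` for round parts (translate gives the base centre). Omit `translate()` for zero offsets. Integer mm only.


translate([215, 215, 0]) cylinder(h = 3368, r = 215);


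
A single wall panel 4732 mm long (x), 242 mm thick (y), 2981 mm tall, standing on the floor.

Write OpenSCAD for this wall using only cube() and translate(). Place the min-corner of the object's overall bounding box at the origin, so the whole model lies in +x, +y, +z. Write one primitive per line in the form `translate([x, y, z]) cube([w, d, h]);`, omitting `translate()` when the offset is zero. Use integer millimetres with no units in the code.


cube([4732, 242, 2981]);


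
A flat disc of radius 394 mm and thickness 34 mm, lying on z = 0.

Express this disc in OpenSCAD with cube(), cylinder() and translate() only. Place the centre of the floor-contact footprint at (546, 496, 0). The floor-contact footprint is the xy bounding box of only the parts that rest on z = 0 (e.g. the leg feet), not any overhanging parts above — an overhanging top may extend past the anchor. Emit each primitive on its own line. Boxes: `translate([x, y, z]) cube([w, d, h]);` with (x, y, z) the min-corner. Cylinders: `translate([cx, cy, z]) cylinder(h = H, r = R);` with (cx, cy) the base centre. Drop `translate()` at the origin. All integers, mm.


translate([546, 496, 0]) cylinder(h = 34, r = 394);


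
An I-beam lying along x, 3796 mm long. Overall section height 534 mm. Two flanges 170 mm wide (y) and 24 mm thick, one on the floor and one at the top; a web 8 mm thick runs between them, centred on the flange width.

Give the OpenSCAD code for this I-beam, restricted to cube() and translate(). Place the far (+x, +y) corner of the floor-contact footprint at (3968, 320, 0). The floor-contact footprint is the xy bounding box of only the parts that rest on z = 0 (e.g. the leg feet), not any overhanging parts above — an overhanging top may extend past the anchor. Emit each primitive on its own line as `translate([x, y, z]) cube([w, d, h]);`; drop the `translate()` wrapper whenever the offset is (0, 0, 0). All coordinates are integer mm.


translate([172, 150, 0]) cube([3796, 170, 24]);
translate([172, 231, 24]) cube([3796, 8, 486]);
translate([172, 150, 510]) cube([3796, 170, 24]);


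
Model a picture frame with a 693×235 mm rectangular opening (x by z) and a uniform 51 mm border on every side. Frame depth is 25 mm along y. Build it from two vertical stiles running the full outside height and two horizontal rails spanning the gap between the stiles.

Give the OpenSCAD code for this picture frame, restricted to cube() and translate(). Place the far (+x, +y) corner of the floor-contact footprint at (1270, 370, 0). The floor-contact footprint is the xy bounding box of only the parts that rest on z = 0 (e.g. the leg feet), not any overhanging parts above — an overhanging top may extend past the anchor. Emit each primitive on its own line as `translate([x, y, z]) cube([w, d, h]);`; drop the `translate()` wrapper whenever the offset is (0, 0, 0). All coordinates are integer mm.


translate([475, 345, 0]) cube([51, 25, 337]);
translate([1219, 345, 0]) cube([51, 25, 337]);
translate([526, 345, 0]) cube([693, 25, 51]);
translate([526, 345, 286]) cube([693, 25, 51]);


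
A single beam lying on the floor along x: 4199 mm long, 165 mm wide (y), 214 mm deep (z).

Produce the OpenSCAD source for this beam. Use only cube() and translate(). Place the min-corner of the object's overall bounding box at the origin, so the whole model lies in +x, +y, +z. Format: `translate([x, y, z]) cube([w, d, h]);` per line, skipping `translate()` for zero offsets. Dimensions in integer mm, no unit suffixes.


cube([4199, 165, 214]);


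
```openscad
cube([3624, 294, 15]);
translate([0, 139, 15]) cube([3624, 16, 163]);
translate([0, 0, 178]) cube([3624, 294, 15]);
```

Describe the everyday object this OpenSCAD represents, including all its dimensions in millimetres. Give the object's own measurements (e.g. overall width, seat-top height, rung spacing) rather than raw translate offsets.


An I-beam lying along x, 3624 mm long. Overall section height 193 mm. Two flanges 294 mm wide (y) and 15 mm thick, one on the floor and one at the top; a web 16 mm thick runs between them, centred on the flange width.


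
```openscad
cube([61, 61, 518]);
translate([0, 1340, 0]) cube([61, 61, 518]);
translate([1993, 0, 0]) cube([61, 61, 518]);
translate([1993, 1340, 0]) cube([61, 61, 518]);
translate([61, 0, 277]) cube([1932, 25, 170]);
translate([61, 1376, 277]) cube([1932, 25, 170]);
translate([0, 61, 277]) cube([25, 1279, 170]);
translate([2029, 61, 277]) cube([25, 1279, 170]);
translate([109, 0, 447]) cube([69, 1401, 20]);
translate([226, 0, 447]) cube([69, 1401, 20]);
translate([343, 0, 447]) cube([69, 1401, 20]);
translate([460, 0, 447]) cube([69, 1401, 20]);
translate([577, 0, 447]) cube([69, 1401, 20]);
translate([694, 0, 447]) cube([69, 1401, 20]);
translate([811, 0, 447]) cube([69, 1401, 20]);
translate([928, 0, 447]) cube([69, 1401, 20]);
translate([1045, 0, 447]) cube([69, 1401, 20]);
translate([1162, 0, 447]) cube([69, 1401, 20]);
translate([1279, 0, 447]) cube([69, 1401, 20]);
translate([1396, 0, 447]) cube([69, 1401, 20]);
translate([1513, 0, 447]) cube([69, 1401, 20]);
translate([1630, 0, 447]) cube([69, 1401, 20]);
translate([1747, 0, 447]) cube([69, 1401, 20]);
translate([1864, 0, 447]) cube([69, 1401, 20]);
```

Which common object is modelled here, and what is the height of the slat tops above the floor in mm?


A bed frame. The slat-top height is 467 mm.

Four posts, four rails, and a row of slats — a bed frame. Slats sit on the rails at z = 277 + 170 = 447; with slat thickness 20, the top is 467 mm.


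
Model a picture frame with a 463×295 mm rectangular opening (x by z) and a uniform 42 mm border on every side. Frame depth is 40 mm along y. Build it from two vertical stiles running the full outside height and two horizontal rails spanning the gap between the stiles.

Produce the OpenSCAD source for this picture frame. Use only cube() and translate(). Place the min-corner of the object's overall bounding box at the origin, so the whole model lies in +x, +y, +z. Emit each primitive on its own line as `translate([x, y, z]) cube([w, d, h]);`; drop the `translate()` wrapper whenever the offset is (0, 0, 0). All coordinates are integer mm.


cube([42, 40, 379]);
translate([505, 0, 0]) cube([42, 40, 379]);
translate([42, 0, 0]) cube([463, 40, 42]);
translate([42, 0, 337]) cube([463, 40, 42]);


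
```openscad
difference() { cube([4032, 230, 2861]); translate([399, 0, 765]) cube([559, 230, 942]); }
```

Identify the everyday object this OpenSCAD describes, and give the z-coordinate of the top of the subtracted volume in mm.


A wall with a window opening. The window head height is 1707 mm.

A wall with a rectangular opening subtracted — a window. Sill at z = 765, opening 942 mm tall, so the head is at 765 + 942 = 1707 mm.


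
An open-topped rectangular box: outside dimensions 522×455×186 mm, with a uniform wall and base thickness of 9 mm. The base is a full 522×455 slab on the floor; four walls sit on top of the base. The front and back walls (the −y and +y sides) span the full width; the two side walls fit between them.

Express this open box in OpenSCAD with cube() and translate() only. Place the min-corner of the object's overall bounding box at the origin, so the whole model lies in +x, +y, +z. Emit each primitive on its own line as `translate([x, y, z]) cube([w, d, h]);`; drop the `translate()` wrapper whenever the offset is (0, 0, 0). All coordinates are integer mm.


cube([522, 455, 9]);
translate([0, 0, 9]) cube([522, 9, 177]);
translate([0, 446, 9]) cube([522, 9, 177]);
translate([0, 9, 9]) cube([9, 437, 177]);
translate([513, 9, 9]) cube([9, 437, 177]);


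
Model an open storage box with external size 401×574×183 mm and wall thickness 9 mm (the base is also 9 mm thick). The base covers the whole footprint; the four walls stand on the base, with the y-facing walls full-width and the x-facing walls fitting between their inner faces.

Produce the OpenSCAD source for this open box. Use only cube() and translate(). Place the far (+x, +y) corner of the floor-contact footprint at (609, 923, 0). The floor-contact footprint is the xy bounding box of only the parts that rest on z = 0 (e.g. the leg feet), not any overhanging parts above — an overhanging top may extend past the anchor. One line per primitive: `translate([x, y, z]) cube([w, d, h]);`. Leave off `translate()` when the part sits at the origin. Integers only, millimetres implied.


translate([208, 349, 0]) cube([401, 574, 9]);
translate([208, 349, 9]) cube([401, 9, 174]);
translate([208, 914, 9]) cube([401, 9, 174]);
translate([208, 358, 9]) cube([9, 556, 174]);
translate([600, 358, 9]) cube([9, 556, 174]);


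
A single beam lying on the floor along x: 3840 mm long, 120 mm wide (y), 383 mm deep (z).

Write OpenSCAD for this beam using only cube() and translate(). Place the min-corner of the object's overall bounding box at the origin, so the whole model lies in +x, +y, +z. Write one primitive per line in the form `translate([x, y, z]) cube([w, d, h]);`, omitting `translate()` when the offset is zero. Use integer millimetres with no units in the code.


cube([3840, 120, 383]);


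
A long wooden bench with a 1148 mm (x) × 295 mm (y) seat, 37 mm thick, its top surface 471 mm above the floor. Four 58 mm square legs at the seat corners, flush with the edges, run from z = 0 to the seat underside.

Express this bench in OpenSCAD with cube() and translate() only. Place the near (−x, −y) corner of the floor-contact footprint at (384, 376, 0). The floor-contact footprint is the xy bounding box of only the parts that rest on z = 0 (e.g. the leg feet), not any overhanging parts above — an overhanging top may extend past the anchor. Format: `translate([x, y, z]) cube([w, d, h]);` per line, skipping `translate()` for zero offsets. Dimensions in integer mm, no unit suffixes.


translate([384, 376, 434]) cube([1148, 295, 37]);
translate([384, 376, 0]) cube([58, 58, 434]);
translate([384, 613, 0]) cube([58, 58, 434]);
translate([1474, 376, 0]) cube([58, 58, 434]);
translate([1474, 613, 0]) cube([58, 58, 434]);


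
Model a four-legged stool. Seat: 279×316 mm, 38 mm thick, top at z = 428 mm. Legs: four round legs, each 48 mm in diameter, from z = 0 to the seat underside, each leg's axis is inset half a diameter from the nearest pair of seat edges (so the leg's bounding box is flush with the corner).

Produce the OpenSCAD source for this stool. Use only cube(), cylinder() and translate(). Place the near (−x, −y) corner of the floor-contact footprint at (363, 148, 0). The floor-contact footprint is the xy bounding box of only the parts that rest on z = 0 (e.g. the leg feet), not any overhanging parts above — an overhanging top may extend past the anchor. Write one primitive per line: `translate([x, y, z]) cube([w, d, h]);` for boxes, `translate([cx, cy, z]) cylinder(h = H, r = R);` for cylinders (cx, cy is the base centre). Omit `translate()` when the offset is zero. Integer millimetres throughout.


translate([363, 148, 390]) cube([279, 316, 38]);
translate([387, 172, 0]) cylinder(h = 390, r = 24);
translate([618, 172, 0]) cylinder(h = 390, r = 24);
translate([387, 440, 0]) cylinder(h = 390, r = 24);
translate([618, 440, 0]) cylinder(h = 390, r = 24);


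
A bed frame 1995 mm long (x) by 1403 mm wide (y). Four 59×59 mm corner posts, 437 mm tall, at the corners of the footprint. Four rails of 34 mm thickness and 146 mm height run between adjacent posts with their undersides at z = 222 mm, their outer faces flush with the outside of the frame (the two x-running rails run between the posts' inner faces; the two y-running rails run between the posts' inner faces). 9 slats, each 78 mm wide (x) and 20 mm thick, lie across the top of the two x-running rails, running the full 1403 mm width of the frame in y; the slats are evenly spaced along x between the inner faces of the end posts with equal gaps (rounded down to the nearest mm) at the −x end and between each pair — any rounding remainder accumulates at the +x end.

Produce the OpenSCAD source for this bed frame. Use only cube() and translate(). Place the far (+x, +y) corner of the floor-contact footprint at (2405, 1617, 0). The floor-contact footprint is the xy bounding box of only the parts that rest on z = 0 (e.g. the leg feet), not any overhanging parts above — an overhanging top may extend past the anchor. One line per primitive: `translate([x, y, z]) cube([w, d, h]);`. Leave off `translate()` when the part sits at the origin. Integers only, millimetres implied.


translate([410, 214, 0]) cube([59, 59, 437]);
translate([410, 1558, 0]) cube([59, 59, 437]);
translate([2346, 214, 0]) cube([59, 59, 437]);
translate([2346, 1558, 0]) cube([59, 59, 437]);
translate([469, 214, 222]) cube([1877, 34, 146]);
translate([469, 1583, 222]) cube([1877, 34, 146]);
translate([410, 273, 222]) cube([34, 1285, 146]);
translate([2371, 273, 222]) cube([34, 1285, 146]);
translate([586, 214, 368]) cube([78, 1403, 20]);
translate([781, 214, 368]) cube([78, 1403, 20]);
translate([976, 214, 368]) cube([78, 1403, 20]);
translate([1171, 214, 368]) cube([78, 1403, 20]);
translate([1366, 214, 368]) cube([78, 1403, 20]);
translate([1561, 214, 368]) cube([78, 1403, 20]);
translate([1756, 214, 368]) cube([78, 1403, 20]);
translate([1951, 214, 368]) cube([78, 1403, 20]);
translate([2146, 214, 368]) cube([78, 1403, 20]);


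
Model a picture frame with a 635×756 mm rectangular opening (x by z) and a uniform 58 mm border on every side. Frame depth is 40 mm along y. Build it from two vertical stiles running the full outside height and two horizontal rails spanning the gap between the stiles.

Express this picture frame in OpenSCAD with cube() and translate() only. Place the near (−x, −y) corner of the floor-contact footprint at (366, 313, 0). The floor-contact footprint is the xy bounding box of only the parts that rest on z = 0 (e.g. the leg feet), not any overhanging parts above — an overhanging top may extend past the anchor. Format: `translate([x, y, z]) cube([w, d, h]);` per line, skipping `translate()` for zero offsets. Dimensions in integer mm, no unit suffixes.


translate([366, 313, 0]) cube([58, 40, 872]);
translate([1059, 313, 0]) cube([58, 40, 872]);
translate([424, 313, 0]) cube([635, 40, 58]);
translate([424, 313, 814]) cube([635, 40, 58]);


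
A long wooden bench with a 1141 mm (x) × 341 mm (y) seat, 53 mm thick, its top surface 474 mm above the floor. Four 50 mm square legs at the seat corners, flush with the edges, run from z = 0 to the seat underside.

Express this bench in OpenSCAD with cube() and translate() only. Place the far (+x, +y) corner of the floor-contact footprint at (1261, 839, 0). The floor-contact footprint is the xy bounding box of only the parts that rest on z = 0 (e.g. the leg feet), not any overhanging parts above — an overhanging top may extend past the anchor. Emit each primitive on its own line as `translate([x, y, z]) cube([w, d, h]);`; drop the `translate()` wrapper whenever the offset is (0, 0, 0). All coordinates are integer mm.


// leg_h = 474 − 53 = 421
translate([120, 498, 421]) cube([1141, 341, 53]);
translate([120, 498, 0]) cube([50, 50, 421]);
translate([120, 789, 0]) cube([50, 50, 421]);
translate([1211, 498, 0]) cube([50, 50, 421]);
translate([1211, 789, 0]) cube([50, 50, 421]);


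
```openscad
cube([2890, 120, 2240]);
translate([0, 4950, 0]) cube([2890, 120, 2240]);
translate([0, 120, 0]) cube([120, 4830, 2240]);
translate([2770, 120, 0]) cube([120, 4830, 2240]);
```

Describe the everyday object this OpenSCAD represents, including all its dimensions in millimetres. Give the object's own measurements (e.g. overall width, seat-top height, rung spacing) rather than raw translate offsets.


The wall frame of a small rectangular building: four walls, each 2240 mm tall and 120 mm thick, enclosing a footprint 2890 mm (x) by 5070 mm (y) outside-to-outside, with no floor or roof. The front and back walls (the −y and +y sides) span the full width; the two side walls fit between them.


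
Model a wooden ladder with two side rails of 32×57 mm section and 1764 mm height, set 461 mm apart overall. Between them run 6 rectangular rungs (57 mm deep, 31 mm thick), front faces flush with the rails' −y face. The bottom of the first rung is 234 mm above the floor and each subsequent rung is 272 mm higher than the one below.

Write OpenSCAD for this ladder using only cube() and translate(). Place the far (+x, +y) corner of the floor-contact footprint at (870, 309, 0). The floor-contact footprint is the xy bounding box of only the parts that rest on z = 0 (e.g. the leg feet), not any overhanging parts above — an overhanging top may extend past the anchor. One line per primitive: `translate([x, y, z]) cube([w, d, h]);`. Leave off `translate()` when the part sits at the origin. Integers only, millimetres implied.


// rung span = 461 - 2*32 = 397
// rung[k] z = 234 + k*272
translate([409, 252, 0]) cube([32, 57, 1764]);
translate([838, 252, 0]) cube([32, 57, 1764]);
translate([441, 252, 234]) cube([397, 57, 31]);
translate([441, 252, 506]) cube([397, 57, 31]);
translate([441, 252, 778]) cube([397, 57, 31]);
translate([441, 252, 1050]) cube([397, 57, 31]);
translate([441, 252, 1322]) cube([397, 57, 31]);
translate([441, 252, 1594]) cube([397, 57, 31]);


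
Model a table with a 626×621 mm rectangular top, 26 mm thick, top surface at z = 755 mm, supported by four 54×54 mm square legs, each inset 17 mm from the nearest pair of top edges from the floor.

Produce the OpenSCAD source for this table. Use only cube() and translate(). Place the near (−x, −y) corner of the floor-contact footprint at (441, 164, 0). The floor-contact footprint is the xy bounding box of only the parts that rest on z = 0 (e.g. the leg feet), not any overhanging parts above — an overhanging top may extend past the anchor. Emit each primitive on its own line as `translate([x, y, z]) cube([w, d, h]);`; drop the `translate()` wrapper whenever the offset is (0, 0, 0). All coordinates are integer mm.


translate([424, 147, 729]) cube([626, 621, 26]);
translate([441, 164, 0]) cube([54, 54, 729]);
translate([979, 164, 0]) cube([54, 54, 729]);
translate([441, 697, 0]) cube([54, 54, 729]);
translate([979, 697, 0]) cube([54, 54, 729]);


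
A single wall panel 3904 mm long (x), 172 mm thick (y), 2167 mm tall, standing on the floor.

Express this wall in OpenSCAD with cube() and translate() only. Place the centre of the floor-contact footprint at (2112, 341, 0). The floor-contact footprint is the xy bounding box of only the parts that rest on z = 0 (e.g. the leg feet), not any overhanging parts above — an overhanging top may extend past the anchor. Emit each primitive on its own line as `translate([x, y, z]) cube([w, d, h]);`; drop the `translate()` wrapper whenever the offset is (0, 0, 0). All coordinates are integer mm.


translate([160, 255, 0]) cube([3904, 172, 2167]);


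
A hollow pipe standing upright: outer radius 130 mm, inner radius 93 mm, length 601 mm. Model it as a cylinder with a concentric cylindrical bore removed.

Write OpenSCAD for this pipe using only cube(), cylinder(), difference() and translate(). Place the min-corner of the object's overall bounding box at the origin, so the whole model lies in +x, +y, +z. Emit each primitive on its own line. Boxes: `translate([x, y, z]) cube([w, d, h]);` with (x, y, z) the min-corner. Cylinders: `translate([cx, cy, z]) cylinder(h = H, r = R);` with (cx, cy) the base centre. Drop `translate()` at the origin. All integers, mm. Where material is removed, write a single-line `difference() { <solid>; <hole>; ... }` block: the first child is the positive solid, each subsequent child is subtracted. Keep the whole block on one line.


difference() { translate([130, 130, 0]) cylinder(h = 601, r = 130); translate([130, 130, 0]) cylinder(h = 601, r = 93); }


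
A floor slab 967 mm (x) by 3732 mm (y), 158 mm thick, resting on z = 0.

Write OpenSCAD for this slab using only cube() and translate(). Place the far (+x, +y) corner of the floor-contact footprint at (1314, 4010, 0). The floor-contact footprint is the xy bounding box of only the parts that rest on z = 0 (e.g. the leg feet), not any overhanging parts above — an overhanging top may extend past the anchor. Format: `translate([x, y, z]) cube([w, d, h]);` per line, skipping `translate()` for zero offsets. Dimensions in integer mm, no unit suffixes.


translate([347, 278, 0]) cube([967, 3732, 158]);


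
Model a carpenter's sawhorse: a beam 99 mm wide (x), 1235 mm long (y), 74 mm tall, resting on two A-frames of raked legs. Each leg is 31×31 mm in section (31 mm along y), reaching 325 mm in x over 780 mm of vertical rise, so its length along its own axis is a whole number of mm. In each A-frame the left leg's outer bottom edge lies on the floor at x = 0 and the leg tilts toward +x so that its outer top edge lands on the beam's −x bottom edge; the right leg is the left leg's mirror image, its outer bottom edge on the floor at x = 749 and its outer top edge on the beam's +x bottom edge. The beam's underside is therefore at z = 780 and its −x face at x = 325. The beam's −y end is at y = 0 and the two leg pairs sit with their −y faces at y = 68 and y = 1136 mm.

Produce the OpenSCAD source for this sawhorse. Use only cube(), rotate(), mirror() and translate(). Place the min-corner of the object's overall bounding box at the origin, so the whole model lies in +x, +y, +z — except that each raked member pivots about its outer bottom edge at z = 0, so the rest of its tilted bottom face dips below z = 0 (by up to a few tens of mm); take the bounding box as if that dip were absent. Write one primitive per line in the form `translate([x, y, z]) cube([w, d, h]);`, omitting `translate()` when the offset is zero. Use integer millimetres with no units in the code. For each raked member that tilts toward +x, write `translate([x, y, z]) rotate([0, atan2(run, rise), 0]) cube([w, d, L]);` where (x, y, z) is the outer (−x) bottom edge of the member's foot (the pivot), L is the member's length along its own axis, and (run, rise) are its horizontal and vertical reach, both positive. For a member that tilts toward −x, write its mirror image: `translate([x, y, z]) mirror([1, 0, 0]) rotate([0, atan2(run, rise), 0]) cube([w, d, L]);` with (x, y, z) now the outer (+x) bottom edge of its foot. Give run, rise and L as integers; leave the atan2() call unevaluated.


translate([325, 0, 780]) cube([99, 1235, 74]);
translate([0, 68, 0]) rotate([0, atan2(325, 780), 0]) cube([31, 31, 845]);
translate([749, 68, 0]) mirror([1, 0, 0]) rotate([0, atan2(325, 780), 0]) cube([31, 31, 845]);
translate([0, 1136, 0]) rotate([0, atan2(325, 780), 0]) cube([31, 31, 845]);
translate([749, 1136, 0]) mirror([1, 0, 0]) rotate([0, atan2(325, 780), 0]) cube([31, 31, 845]);


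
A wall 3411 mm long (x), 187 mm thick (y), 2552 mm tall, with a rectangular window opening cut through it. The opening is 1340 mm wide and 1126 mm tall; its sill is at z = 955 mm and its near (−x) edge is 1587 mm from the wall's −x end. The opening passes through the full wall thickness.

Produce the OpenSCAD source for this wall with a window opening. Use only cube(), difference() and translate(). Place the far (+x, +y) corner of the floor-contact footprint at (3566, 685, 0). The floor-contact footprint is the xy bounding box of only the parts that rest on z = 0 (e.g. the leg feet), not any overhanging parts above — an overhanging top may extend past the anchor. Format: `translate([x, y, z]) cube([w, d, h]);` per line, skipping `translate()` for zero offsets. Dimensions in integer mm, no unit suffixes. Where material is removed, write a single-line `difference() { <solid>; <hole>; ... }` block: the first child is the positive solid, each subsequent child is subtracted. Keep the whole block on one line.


difference() { translate([155, 498, 0]) cube([3411, 187, 2552]); translate([1742, 498, 955]) cube([1340, 187, 1126]); }


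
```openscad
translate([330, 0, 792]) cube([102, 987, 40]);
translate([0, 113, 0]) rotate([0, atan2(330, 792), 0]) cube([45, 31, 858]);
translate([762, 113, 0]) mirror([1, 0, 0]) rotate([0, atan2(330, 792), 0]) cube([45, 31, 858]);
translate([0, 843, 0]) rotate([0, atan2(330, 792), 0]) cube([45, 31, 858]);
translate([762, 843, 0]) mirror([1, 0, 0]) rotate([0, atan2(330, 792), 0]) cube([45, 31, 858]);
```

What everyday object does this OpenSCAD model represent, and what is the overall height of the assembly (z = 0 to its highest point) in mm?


A sawhorse. The overall height is 832 mm.

A beam across two mirrored pairs of raked legs — a sawhorse. The beam's underside is at z = 792 (matching the legs' vertical rise in atan2(330, 792)) and the beam is 40 mm tall, so its top is at 792 + 40 = 832 mm. The raked legs top out at the beam's underside, so that is the highest point.


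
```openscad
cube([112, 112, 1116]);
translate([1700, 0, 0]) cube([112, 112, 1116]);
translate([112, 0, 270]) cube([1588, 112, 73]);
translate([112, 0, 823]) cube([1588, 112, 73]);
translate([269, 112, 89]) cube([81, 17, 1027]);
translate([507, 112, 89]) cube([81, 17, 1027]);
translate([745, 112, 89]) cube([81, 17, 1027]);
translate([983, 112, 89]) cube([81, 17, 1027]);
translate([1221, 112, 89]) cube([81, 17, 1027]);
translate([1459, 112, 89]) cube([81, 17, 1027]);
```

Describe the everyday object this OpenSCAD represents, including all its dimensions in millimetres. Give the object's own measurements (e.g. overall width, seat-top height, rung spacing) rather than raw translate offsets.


A fence section. Two 112×112 mm posts, 1116 mm tall, stand on the floor with a clear span of 1588 mm between their inner faces. Two horizontal rails of 112×73 mm section span the gap between the posts with their undersides at z = 270 mm and z = 823 mm, flush with the posts' −y face. 6 pickets, each 81 mm wide, 17 mm thick and 1027 mm tall, are fixed to the +y face of the rails with their bottoms at z = 89 mm, spaced across the span with a 157 mm gap after the −x post and between neighbouring pickets, with 160 mm left before the +x post.


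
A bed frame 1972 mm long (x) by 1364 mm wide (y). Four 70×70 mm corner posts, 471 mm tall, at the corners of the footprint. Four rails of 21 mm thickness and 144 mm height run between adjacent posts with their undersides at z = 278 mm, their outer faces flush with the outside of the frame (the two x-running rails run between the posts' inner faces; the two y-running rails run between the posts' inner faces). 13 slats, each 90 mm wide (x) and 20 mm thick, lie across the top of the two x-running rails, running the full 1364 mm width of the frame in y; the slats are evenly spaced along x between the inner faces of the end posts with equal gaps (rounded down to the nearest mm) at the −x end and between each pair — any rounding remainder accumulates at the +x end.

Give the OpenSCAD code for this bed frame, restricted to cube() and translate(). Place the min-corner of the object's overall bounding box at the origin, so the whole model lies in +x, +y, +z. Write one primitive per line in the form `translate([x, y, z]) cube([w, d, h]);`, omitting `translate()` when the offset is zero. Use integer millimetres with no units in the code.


cube([70, 70, 471]);
translate([0, 1294, 0]) cube([70, 70, 471]);
translate([1902, 0, 0]) cube([70, 70, 471]);
translate([1902, 1294, 0]) cube([70, 70, 471]);
translate([70, 0, 278]) cube([1832, 21, 144]);
translate([70, 1343, 278]) cube([1832, 21, 144]);
translate([0, 70, 278]) cube([21, 1224, 144]);
translate([1951, 70, 278]) cube([21, 1224, 144]);
translate([117, 0, 422]) cube([90, 1364, 20]);
translate([254, 0, 422]) cube([90, 1364, 20]);
translate([391, 0, 422]) cube([90, 1364, 20]);
translate([528, 0, 422]) cube([90, 1364, 20]);
translate([665, 0, 422]) cube([90, 1364, 20]);
translate([802, 0, 422]) cube([90, 1364, 20]);
translate([939, 0, 422]) cube([90, 1364, 20]);
translate([1076, 0, 422]) cube([90, 1364, 20]);
translate([1213, 0, 422]) cube([90, 1364, 20]);
translate([1350, 0, 422]) cube([90, 1364, 20]);
translate([1487, 0, 422]) cube([90, 1364, 20]);
translate([1624, 0, 422]) cube([90, 1364, 20]);
translate([1761, 0, 422]) cube([90, 1364, 20]);


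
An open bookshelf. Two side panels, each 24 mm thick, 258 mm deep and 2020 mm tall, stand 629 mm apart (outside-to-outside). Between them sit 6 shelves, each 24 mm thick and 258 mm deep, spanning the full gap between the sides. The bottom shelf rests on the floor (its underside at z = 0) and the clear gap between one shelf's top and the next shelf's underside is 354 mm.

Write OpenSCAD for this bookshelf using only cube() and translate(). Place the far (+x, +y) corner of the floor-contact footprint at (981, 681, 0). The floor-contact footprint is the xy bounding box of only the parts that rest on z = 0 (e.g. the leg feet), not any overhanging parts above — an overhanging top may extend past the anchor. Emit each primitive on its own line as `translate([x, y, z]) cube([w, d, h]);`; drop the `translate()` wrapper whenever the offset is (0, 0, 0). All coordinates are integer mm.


translate([352, 423, 0]) cube([24, 258, 2020]);
translate([957, 423, 0]) cube([24, 258, 2020]);
translate([376, 423, 0]) cube([581, 258, 24]);
translate([376, 423, 378]) cube([581, 258, 24]);
translate([376, 423, 756]) cube([581, 258, 24]);
translate([376, 423, 1134]) cube([581, 258, 24]);
translate([376, 423, 1512]) cube([581, 258, 24]);
translate([376, 423, 1890]) cube([581, 258, 24]);


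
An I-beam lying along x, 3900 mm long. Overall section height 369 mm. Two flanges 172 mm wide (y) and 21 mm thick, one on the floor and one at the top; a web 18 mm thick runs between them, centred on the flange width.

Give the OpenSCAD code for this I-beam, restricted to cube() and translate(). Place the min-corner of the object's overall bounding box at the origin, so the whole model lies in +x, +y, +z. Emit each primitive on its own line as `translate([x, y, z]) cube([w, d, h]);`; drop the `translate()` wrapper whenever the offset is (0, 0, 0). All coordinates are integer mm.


cube([3900, 172, 21]);
translate([0, 77, 21]) cube([3900, 18, 327]);
translate([0, 0, 348]) cube([3900, 172, 21]);


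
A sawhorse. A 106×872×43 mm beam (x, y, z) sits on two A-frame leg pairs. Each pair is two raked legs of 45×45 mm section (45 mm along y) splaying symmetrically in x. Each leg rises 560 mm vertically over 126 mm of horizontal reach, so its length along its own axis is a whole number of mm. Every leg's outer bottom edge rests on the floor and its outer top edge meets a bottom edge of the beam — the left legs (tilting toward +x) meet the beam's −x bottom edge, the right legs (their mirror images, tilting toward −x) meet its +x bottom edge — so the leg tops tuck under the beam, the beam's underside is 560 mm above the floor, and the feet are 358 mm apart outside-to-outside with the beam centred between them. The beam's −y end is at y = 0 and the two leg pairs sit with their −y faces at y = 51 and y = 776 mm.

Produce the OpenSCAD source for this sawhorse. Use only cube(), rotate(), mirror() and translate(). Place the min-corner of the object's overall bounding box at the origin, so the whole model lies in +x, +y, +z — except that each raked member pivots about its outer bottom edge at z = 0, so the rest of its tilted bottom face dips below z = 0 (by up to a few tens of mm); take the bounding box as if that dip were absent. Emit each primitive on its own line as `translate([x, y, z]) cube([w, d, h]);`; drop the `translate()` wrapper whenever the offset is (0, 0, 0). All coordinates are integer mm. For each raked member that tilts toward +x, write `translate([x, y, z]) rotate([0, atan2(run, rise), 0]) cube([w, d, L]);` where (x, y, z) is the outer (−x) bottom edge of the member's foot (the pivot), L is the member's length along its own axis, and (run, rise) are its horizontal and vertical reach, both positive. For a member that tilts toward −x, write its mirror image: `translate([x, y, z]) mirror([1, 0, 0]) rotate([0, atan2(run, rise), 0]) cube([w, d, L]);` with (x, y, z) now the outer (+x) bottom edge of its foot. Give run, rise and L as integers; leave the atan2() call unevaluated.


translate([126, 0, 560]) cube([106, 872, 43]);
translate([0, 51, 0]) rotate([0, atan2(126, 560), 0]) cube([45, 45, 574]);
translate([358, 51, 0]) mirror([1, 0, 0]) rotate([0, atan2(126, 560), 0]) cube([45, 45, 574]);
translate([0, 776, 0]) rotate([0, atan2(126, 560), 0]) cube([45, 45, 574]);
translate([358, 776, 0]) mirror([1, 0, 0]) rotate([0, atan2(126, 560), 0]) cube([45, 45, 574]);


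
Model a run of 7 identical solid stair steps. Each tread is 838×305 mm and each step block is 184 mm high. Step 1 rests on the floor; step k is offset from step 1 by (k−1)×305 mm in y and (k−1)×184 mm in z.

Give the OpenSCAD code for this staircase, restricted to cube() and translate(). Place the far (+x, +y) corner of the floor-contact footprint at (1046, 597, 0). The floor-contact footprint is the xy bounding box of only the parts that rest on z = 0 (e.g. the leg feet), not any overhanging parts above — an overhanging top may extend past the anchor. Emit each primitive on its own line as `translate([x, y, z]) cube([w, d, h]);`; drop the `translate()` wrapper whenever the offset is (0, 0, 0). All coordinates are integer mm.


translate([208, 292, 0]) cube([838, 305, 184]);
translate([208, 597, 184]) cube([838, 305, 184]);
translate([208, 902, 368]) cube([838, 305, 184]);
translate([208, 1207, 552]) cube([838, 305, 184]);
translate([208, 1512, 736]) cube([838, 305, 184]);
translate([208, 1817, 920]) cube([838, 305, 184]);
translate([208, 2122, 1104]) cube([838, 305, 184]);
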